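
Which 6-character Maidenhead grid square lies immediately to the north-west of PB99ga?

PB99fb

Longitude subsquare g = 6; −1 → 5 = f.
Latitude subsquare a = 0; +1 → 1 = b.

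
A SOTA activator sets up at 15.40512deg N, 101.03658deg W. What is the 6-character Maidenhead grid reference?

DK95lj

Shift to the Maidenhead origin (180°W, 90°S): lon 78.9634, lat 105.4051.
Field (20°×10°, letters A–R): lon ⌊78.9634/20⌋ = 3 → D; lat ⌊105.4051/10⌋ = 10 → K.
Square (2°×1°, digits 0–9): lon ⌊18.9634/2⌋ = 9; lat ⌊5.4051/1⌋ = 5.
Subsquare (5′×2.5′, letters a–x): lon ⌊0.9634/0.0833333⌋ = 11 → l; lat ⌊0.4051/0.0416667⌋ = 9 → j.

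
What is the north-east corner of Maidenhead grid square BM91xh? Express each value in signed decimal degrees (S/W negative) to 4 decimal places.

Field B=1, M=12: +1·20° lon, +12·10° lat → SW at lon -160°, lat 30°.
Square 9, 1: +9·2° lon, +1·1° lat → SW at lon -142°, lat 31°.
Subsquare x=23, h=7: +23·0.0833333° lon, +7·0.0416667° lat → SW at lon -140.083°, lat 31.2917°.
Cell spans 0.0833333° lon × 0.0416667° lat. NE corner is SW corner plus one full cell.
latitude 31.3333, longitude -140.0000.

31.3333, -140.0000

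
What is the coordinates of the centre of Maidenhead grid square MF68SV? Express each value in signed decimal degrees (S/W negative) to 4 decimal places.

-31.1042, 73.5417

Field M=12, F=5: +12·20° lon, +5·10° lat → SW at lon 60°, lat -40°.
Square 6, 8: +6·2° lon, +8·1° lat → SW at lon 72°, lat -32°.
Subsquare s=18, v=21: +18·0.0833333° lon, +21·0.0416667° lat → SW at lon 73.5°, lat -31.125°.
Cell spans 0.0833333° lon × 0.0416667° lat. Centre is SW corner plus half of each.
latitude -31.1042, longitude 73.5417.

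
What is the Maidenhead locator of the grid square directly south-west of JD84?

JD73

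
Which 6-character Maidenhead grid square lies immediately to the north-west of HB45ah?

HB35xi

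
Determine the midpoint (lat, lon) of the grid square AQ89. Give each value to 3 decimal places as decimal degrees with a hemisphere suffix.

Field A=0, Q=16: +0·20° lon, +16·10° lat → SW at lon -180°, lat 70°.
Square 8, 9: +8·2° lon, +9·1° lat → SW at lon -164°, lat 79°.
Cell spans 2° lon × 1° lat. Centre is SW corner plus half of each.
latitude 79.500° N, longitude 163.000° W.

79.500° N, 163.000° W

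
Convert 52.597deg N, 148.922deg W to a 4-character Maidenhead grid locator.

BO52

Offset from 180°W / 90°S: lon 31.08°, lat 142.60°.
Field: 31.08/20 → 1 → B, 142.60/10 → 14 → O; chars BO.
Square: 11.08/2 → 5, 2.60/1 → 2; chars 52.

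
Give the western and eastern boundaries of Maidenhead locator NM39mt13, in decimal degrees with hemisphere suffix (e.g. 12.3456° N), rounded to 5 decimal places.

87.00833° E, 87.01667° E

Field N=13, M=12: +13·20° lon, +12·10° lat → SW at lon 80°, lat 30°.
Square 3, 9: +3·2° lon, +9·1° lat → SW at lon 86°, lat 39°.
Subsquare m=12, t=19: +12·0.0833333° lon, +19·0.0416667° lat → SW at lon 87°, lat 39.7917°.
Extended square 1, 3: +1·0.00833333° lon, +3·0.00416667° lat → SW at lon 87.0083°, lat 39.8042°.
Cell spans 0.00833333° lon × 0.00416667° lat.
west 87.00833° E, east 87.01667° E.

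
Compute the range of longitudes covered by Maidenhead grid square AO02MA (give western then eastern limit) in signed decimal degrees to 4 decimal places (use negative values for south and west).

-179.0000, -178.9167

Field A=0, O=14: +0·20° lon, +14·10° lat → SW at lon -180°, lat 50°.
Square 0, 2: +0·2° lon, +2·1° lat → SW at lon -180°, lat 52°.
Subsquare m=12, a=0: +12·0.0833333° lon, +0·0.0416667° lat → SW at lon -179°, lat 52°.
Cell spans 0.0833333° lon × 0.0416667° lat.
west -179.0000, east -178.9167.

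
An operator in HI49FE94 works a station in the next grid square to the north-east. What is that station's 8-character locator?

Longitude extended square 9; +1 → 10, wraps to 0, carry into subsquare.
Longitude subsquare f = 5; +1 → 6 = g.
Latitude extended square 4; +1 → 5.

HI49ge05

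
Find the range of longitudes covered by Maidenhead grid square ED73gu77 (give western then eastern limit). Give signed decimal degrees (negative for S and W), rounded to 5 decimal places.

-85.44167, -85.43333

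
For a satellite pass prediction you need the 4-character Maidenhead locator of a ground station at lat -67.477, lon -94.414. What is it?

EC22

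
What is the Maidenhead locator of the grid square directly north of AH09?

Latitude square 9; +1 → 10, wraps to 0, carry into field.
Latitude field H = 7; +1 → 8 = I.
The longitude characters are unchanged.

AI00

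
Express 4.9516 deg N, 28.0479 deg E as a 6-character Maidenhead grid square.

Offset from 180°W / 90°S: lon 208.0479°, lat 94.9516°.
Field: lon ⌊208.0479/20⌋ = 10 → K; lat ⌊94.9516/10⌋ = 9 → J.
Square: lon ⌊8.0479/2⌋ = 4; lat ⌊4.9516/1⌋ = 4.
Subsquare: lon ⌊0.0479/0.0833333⌋ = 0 → a; lat ⌊0.9516/0.0416667⌋ = 22 → w.

KJ44aw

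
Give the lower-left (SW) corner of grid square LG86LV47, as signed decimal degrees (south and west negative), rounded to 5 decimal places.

-23.09583, 56.95000

Field L=11, G=6: +11·20° lon, +6·10° lat → SW at lon 40°, lat -30°.
Square 8, 6: +8·2° lon, +6·1° lat → SW at lon 56°, lat -24°.
Subsquare l=11, v=21: +11·0.0833333° lon, +21·0.0416667° lat → SW at lon 56.9167°, lat -23.125°.
Extended square 4, 7: +4·0.00833333° lon, +7·0.00416667° lat → SW at lon 56.95°, lat -23.0958°.
latitude -23.09583, longitude 56.95000.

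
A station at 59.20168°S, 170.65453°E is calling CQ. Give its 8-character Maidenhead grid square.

RD50ht81

Shift to the Maidenhead origin (180°W, 90°S): lon 350.65453, lat 30.79832.
Field: lon ⌊350.65453/20⌋ = 17 → R; lat ⌊30.79832/10⌋ = 3 → D.
Square: lon ⌊10.65453/2⌋ = 5; lat ⌊0.79832/1⌋ = 0.
Subsquare: lon ⌊0.65453/0.0833333⌋ = 7 → h; lat ⌊0.79832/0.0416667⌋ = 19 → t.
Extended square: lon ⌊0.07120/0.00833333⌋ = 8; lat ⌊0.00665/0.00416667⌋ = 1.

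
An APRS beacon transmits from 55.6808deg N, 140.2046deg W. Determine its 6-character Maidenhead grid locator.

BO95vq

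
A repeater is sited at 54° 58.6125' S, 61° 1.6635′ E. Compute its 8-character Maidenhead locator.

MD05ma35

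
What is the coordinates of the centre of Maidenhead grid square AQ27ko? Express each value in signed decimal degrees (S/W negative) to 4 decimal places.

Field A=0, Q=16: +0·20° lon, +16·10° lat → SW at lon -180°, lat 70°.
Square 2, 7: +2·2° lon, +7·1° lat → SW at lon -176°, lat 77°.
Subsquare k=10, o=14: +10·0.0833333° lon, +14·0.0416667° lat → SW at lon -175.167°, lat 77.5833°.
Cell spans 0.0833333° lon × 0.0416667° lat. Centre is SW corner plus half of each.
latitude 77.6042, longitude -175.1250.

77.6042, -175.1250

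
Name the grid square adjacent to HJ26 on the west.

HJ16

Longitude square 2; −1 → 1.
The latitude characters are unchanged.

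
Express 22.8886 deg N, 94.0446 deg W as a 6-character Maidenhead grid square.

Shift to the Maidenhead origin (180°W, 90°S): lon 85.9554, lat 112.8886.
Field (20°×10°, letters A–R): lon ⌊85.9554/20⌋ = 4 → E; lat ⌊112.8886/10⌋ = 11 → L.
Square (2°×1°, digits 0–9): lon ⌊5.9554/2⌋ = 2; lat ⌊2.8886/1⌋ = 2.
Subsquare (5′×2.5′, letters a–x): lon ⌊1.9554/0.0833333⌋ = 23 → x; lat ⌊0.8886/0.0416667⌋ = 21 → v.

EL22xv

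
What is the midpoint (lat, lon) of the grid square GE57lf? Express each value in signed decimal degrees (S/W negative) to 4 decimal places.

Field G=6, E=4: +6·20° lon, +4·10° lat → SW at lon -60°, lat -50°.
Square 5, 7: +5·2° lon, +7·1° lat → SW at lon -50°, lat -43°.
Subsquare l=11, f=5: +11·0.0833333° lon, +5·0.0416667° lat → SW at lon -49.0833°, lat -42.7917°.
Cell spans 0.0833333° lon × 0.0416667° lat. Centre is SW corner plus half of each.
latitude -42.7708, longitude -49.0417.

-42.7708, -49.0417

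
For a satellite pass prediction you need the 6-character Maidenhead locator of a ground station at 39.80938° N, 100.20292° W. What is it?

Shift to the Maidenhead origin (180°W, 90°S): lon 79.7971, lat 129.8094.
Field: lon ⌊79.7971/20⌋ = 3 → D; lat ⌊129.8094/10⌋ = 12 → M.
Square: lon ⌊19.7971/2⌋ = 9; lat ⌊9.8094/1⌋ = 9.
Subsquare: lon ⌊1.7971/0.0833333⌋ = 21 → v; lat ⌊0.8094/0.0416667⌋ = 19 → t.

DM99vt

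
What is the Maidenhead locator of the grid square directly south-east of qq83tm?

Longitude subsquare t = 19; +1 → 20 = u.
Latitude subsquare m = 12; −1 → 11 = l.

QQ83ul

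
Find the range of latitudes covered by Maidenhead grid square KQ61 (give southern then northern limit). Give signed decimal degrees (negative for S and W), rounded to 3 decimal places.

71.000, 72.000

Field K=10, Q=16: +10·20° lon, +16·10° lat → SW at lon 20°, lat 70°.
Square 6, 1: +6·2° lon, +1·1° lat → SW at lon 32°, lat 71°.
Cell spans 2° lon × 1° lat.
south 71.000, north 72.000.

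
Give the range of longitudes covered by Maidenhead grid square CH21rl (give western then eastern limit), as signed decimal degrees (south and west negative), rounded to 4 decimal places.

Field C=2, H=7: +2·20° lon, +7·10° lat → SW at lon -140°, lat -20°.
Square 2, 1: +2·2° lon, +1·1° lat → SW at lon -136°, lat -19°.
Subsquare r=17, l=11: +17·0.0833333° lon, +11·0.0416667° lat → SW at lon -134.583°, lat -18.5417°.
Cell spans 0.0833333° lon × 0.0416667° lat.
west -134.5833, east -134.5000.

-134.5833, -134.5000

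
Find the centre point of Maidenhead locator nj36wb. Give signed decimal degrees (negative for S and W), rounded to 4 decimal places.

Field N=13, J=9: +13·20° lon, +9·10° lat → SW at lon 80°, lat 0°.
Square 3, 6: +3·2° lon, +6·1° lat → SW at lon 86°, lat 6°.
Subsquare w=22, b=1: +22·0.0833333° lon, +1·0.0416667° lat → SW at lon 87.8333°, lat 6.04167°.
Cell spans 0.0833333° lon × 0.0416667° lat. Centre is SW corner plus half of each.
latitude 6.0625, longitude 87.8750.

6.0625, 87.8750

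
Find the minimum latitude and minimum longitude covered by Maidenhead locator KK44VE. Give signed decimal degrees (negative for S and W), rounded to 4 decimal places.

14.1667, 29.7500

Field K=10, K=10: +10·20° lon, +10·10° lat → SW at lon 20°, lat 10°.
Square 4, 4: +4·2° lon, +4·1° lat → SW at lon 28°, lat 14°.
Subsquare v=21, e=4: +21·0.0833333° lon, +4·0.0416667° lat → SW at lon 29.75°, lat 14.1667°.
latitude 14.1667, longitude 29.7500.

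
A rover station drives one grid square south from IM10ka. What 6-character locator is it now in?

Latitude subsquare a = 0; −1 → -1, wraps to 23 = x, carry into square.
Latitude square 0; −1 → -1, wraps to 9, carry into field.
Latitude field M = 12; −1 → 11 = L.
The longitude characters are unchanged.

IL19kx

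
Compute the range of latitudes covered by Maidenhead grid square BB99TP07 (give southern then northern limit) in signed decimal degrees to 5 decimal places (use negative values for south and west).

-70.34583, -70.34167

Field B=1, B=1: +1·20° lon, +1·10° lat → SW at lon -160°, lat -80°.
Square 9, 9: +9·2° lon, +9·1° lat → SW at lon -142°, lat -71°.
Subsquare t=19, p=15: +19·0.0833333° lon, +15·0.0416667° lat → SW at lon -140.417°, lat -70.375°.
Extended square 0, 7: +0·0.00833333° lon, +7·0.00416667° lat → SW at lon -140.417°, lat -70.3458°.
Cell spans 0.00833333° lon × 0.00416667° lat.
south -70.34583, north -70.34167.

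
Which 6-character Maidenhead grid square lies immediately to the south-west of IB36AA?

Longitude subsquare a = 0; −1 → -1, wraps to 23 = x, carry into square.
Longitude square 3; −1 → 2.
Latitude subsquare a = 0; −1 → -1, wraps to 23 = x, carry into square.
Latitude square 6; −1 → 5.

IB25xx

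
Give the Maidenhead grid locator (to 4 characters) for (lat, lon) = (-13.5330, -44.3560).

Offset from 180°W / 90°S: lon 135.64°, lat 76.47°.
Field (20°×10°, letters A–R): 135.64/20 → 6 → G, 76.47/10 → 7 → H; chars GH.
Square (2°×1°, digits 0–9): 15.64/2 → 7, 6.47/1 → 6; chars 76.

GH76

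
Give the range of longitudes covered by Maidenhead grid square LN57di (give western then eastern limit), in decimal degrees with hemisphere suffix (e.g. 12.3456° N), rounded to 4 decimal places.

Field L=11, N=13: +11·20° lon, +13·10° lat → SW at lon 40°, lat 40°.
Square 5, 7: +5·2° lon, +7·1° lat → SW at lon 50°, lat 47°.
Subsquare d=3, i=8: +3·0.0833333° lon, +8·0.0416667° lat → SW at lon 50.25°, lat 47.3333°.
Cell spans 0.0833333° lon × 0.0416667° lat.
west 50.2500° E, east 50.3333° E.

50.2500° E, 50.3333° E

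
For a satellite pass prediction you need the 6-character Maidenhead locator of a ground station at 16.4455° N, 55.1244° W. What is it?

GK26kk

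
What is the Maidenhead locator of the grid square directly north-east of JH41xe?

Longitude subsquare x = 23; +1 → 24, wraps to 0 = a, carry into square.
Longitude square 4; +1 → 5.
Latitude subsquare e = 4; +1 → 5 = f.

JH51af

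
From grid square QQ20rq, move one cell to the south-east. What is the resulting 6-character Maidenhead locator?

QQ20sp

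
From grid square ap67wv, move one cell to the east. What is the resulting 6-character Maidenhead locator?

AP67xv

Longitude subsquare w = 22; +1 → 23 = x.
The latitude characters are unchanged.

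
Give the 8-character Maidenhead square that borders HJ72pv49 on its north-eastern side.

HJ72pw50

Longitude extended square 4; +1 → 5.
Latitude extended square 9; +1 → 10, wraps to 0, carry into subsquare.
Latitude subsquare v = 21; +1 → 22 = w.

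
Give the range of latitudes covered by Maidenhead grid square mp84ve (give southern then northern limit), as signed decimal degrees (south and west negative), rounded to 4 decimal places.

64.1667, 64.2083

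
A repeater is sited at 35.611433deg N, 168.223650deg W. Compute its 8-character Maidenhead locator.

AM55vo36

Add 180° to longitude and 90° to latitude: 11.77635, 125.61143.
Field (20°×10°, letters A–R): lon ⌊11.77635/20⌋ = 0 → A; lat ⌊125.61143/10⌋ = 12 → M.
Square (2°×1°, digits 0–9): lon ⌊11.77635/2⌋ = 5; lat ⌊5.61143/1⌋ = 5.
Subsquare (5′×2.5′, letters a–x): lon ⌊1.77635/0.0833333⌋ = 21 → v; lat ⌊0.61143/0.0416667⌋ = 14 → o.
Extended square (30″×15″, digits 0–9): lon ⌊0.02635/0.00833333⌋ = 3; lat ⌊0.02810/0.00416667⌋ = 6.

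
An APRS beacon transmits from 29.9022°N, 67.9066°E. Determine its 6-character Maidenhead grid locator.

ML39wv

Shift to the Maidenhead origin (180°W, 90°S): lon 247.9066, lat 119.9022.
Field (20°×10°, letters A–R): lon ⌊247.9066/20⌋ = 12 → M; lat ⌊119.9022/10⌋ = 11 → L.
Square (2°×1°, digits 0–9): lon ⌊7.9066/2⌋ = 3; lat ⌊9.9022/1⌋ = 9.
Subsquare (5′×2.5′, letters a–x): lon ⌊1.9066/0.0833333⌋ = 22 → w; lat ⌊0.9022/0.0416667⌋ = 21 → v.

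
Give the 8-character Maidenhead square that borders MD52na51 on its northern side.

MD52na52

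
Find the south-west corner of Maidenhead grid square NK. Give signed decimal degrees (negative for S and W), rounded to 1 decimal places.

10.0, 80.0

Field N=13, K=10: +13·20° lon, +10·10° lat → SW at lon 80°, lat 10°.
latitude 10.0, longitude 80.0.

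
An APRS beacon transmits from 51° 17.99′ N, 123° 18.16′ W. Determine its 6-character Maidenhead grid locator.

Offset from 180°W / 90°S: lon 56.6973°, lat 141.2998°.
Field: lon ⌊56.6973/20⌋ = 2 → C; lat ⌊141.2998/10⌋ = 14 → O.
Square: lon ⌊16.6973/2⌋ = 8; lat ⌊1.2998/1⌋ = 1.
Subsquare: lon ⌊0.6973/0.0833333⌋ = 8 → i; lat ⌊0.2998/0.0416667⌋ = 7 → h.

CO81ih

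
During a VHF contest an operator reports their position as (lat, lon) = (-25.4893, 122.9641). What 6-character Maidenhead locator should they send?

PG14lm

Add 180° to longitude and 90° to latitude: 302.9641, 64.5107.
Field: 302.9641/20 → 15 → P, 64.5107/10 → 6 → G; chars PG.
Square: 2.9641/2 → 1, 4.5107/1 → 4; chars 14.
Subsquare: 0.9641/0.0833333 → 11 → l, 0.5107/0.0416667 → 12 → m; chars lm.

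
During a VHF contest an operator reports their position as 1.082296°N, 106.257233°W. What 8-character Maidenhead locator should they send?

DJ61ub99

Offset from 180°W / 90°S: lon 73.74277°, lat 91.08230°.
Field: 73.74277/20 → 3 → D, 91.08230/10 → 9 → J; chars DJ.
Square: 13.74277/2 → 6, 1.08230/1 → 1; chars 61.
Subsquare: 1.74277/0.0833333 → 20 → u, 0.08230/0.0416667 → 1 → b; chars ub.
Extended square: 0.07610/0.00833333 → 9, 0.04063/0.00416667 → 9; chars 99.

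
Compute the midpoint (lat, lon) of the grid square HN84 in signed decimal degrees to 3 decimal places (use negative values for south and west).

44.500, -23.000

Field H=7, N=13: +7·20° lon, +13·10° lat → SW at lon -40°, lat 40°.
Square 8, 4: +8·2° lon, +4·1° lat → SW at lon -24°, lat 44°.
Cell spans 2° lon × 1° lat. Centre is SW corner plus half of each.
latitude 44.500, longitude -23.000.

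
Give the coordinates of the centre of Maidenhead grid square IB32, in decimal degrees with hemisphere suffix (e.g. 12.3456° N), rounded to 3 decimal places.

77.500° S, 13.000° W

Field I=8, B=1: +8·20° lon, +1·10° lat → SW at lon -20°, lat -80°.
Square 3, 2: +3·2° lon, +2·1° lat → SW at lon -14°, lat -78°.
Cell spans 2° lon × 1° lat. Centre is SW corner plus half of each.
latitude 77.500° S, longitude 13.000° W.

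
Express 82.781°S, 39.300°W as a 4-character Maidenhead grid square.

Add 180° to longitude and 90° to latitude: 140.70, 7.22.
Field: lon ⌊140.70/20⌋ = 7 → H; lat ⌊7.22/10⌋ = 0 → A.
Square: lon ⌊0.70/2⌋ = 0; lat ⌊7.22/1⌋ = 7.

HA07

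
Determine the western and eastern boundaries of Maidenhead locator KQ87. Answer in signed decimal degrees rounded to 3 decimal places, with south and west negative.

Field K=10, Q=16: +10·20° lon, +16·10° lat → SW at lon 20°, lat 70°.
Square 8, 7: +8·2° lon, +7·1° lat → SW at lon 36°, lat 77°.
Cell spans 2° lon × 1° lat.
west 36.000, east 38.000.

36.000, 38.000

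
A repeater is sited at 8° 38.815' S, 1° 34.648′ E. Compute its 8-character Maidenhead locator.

JI01si94

Add 180° to longitude and 90° to latitude: 181.57747, 81.35308.
Field: 181.57747/20 → 9 → J, 81.35308/10 → 8 → I; chars JI.
Square: 1.57747/2 → 0, 1.35308/1 → 1; chars 01.
Subsquare: 1.57747/0.0833333 → 18 → s, 0.35308/0.0416667 → 8 → i; chars si.
Extended square: 0.07747/0.00833333 → 9, 0.01975/0.00416667 → 4; chars 94.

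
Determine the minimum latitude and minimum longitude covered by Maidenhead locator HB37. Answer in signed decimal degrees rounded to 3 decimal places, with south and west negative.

Field H=7, B=1: +7·20° lon, +1·10° lat → SW at lon -40°, lat -80°.
Square 3, 7: +3·2° lon, +7·1° lat → SW at lon -34°, lat -73°.
latitude -73.000, longitude -34.000.

-73.000, -34.000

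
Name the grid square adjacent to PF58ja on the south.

PF57jx

Latitude subsquare a = 0; −1 → -1, wraps to 23 = x, carry into square.
Latitude square 8; −1 → 7.
The longitude characters are unchanged.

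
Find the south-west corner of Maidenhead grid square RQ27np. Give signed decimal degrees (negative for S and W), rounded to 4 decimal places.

77.6250, 165.0833

Field R=17, Q=16: +17·20° lon, +16·10° lat → SW at lon 160°, lat 70°.
Square 2, 7: +2·2° lon, +7·1° lat → SW at lon 164°, lat 77°.
Subsquare n=13, p=15: +13·0.0833333° lon, +15·0.0416667° lat → SW at lon 165.083°, lat 77.625°.
latitude 77.6250, longitude 165.0833.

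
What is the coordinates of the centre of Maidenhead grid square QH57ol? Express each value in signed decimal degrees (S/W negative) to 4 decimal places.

Field Q=16, H=7: +16·20° lon, +7·10° lat → SW at lon 140°, lat -20°.
Square 5, 7: +5·2° lon, +7·1° lat → SW at lon 150°, lat -13°.
Subsquare o=14, l=11: +14·0.0833333° lon, +11·0.0416667° lat → SW at lon 151.167°, lat -12.5417°.
Cell spans 0.0833333° lon × 0.0416667° lat. Centre is SW corner plus half of each.
latitude -12.5208, longitude 151.2083.

-12.5208, 151.2083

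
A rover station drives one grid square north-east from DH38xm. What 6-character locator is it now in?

DH48an

Longitude subsquare x = 23; +1 → 24, wraps to 0 = a, carry into square.
Longitude square 3; +1 → 4.
Latitude subsquare m = 12; +1 → 13 = n.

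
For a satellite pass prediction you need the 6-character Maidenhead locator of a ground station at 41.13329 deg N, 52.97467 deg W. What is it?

GN31md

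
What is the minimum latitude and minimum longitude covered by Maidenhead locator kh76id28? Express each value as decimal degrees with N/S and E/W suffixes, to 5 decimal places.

13.84167° S, 34.68333° E

Field K=10, H=7: +10·20° lon, +7·10° lat → SW at lon 20°, lat -20°.
Square 7, 6: +7·2° lon, +6·1° lat → SW at lon 34°, lat -14°.
Subsquare i=8, d=3: +8·0.0833333° lon, +3·0.0416667° lat → SW at lon 34.6667°, lat -13.875°.
Extended square 2, 8: +2·0.00833333° lon, +8·0.00416667° lat → SW at lon 34.6833°, lat -13.8417°.
latitude 13.84167° S, longitude 34.68333° E.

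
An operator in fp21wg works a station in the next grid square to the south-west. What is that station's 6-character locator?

Longitude subsquare w = 22; −1 → 21 = v.
Latitude subsquare g = 6; −1 → 5 = f.

FP21vf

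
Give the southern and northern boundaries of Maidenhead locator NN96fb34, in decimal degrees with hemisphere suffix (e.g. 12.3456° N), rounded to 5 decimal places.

46.05833° N, 46.06250° N

Field N=13, N=13: +13·20° lon, +13·10° lat → SW at lon 80°, lat 40°.
Square 9, 6: +9·2° lon, +6·1° lat → SW at lon 98°, lat 46°.
Subsquare f=5, b=1: +5·0.0833333° lon, +1·0.0416667° lat → SW at lon 98.4167°, lat 46.0417°.
Extended square 3, 4: +3·0.00833333° lon, +4·0.00416667° lat → SW at lon 98.4417°, lat 46.0583°.
Cell spans 0.00833333° lon × 0.00416667° lat.
south 46.05833° N, north 46.06250° N.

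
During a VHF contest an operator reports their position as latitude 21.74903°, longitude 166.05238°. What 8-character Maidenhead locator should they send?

Shift to the Maidenhead origin (180°W, 90°S): lon 346.05238, lat 111.74903.
Field (20°×10°, letters A–R): 346.05238/20 → 17 → R, 111.74903/10 → 11 → L; chars RL.
Square (2°×1°, digits 0–9): 6.05238/2 → 3, 1.74903/1 → 1; chars 31.
Subsquare (5′×2.5′, letters a–x): 0.05238/0.0833333 → 0 → a, 0.74903/0.0416667 → 17 → r; chars ar.
Extended square (30″×15″, digits 0–9): 0.05238/0.00833333 → 6, 0.04070/0.00416667 → 9; chars 69.

RL31ar69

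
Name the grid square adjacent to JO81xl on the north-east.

Longitude subsquare x = 23; +1 → 24, wraps to 0 = a, carry into square.
Longitude square 8; +1 → 9.
Latitude subsquare l = 11; +1 → 12 = m.

JO91am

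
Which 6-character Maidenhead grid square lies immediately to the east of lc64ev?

Longitude subsquare e = 4; +1 → 5 = f.
The latitude characters are unchanged.

LC64fv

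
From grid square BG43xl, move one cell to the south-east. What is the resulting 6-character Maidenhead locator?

BG53ak

Longitude subsquare x = 23; +1 → 24, wraps to 0 = a, carry into square.
Longitude square 4; +1 → 5.
Latitude subsquare l = 11; −1 → 10 = k.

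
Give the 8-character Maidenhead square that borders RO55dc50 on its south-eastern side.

RO55db69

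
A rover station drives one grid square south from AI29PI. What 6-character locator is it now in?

Latitude subsquare i = 8; −1 → 7 = h.
The longitude characters are unchanged.

AI29ph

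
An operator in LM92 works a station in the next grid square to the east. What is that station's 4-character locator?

Longitude square 9; +1 → 10, wraps to 0, carry into field.
Longitude field L = 11; +1 → 12 = M.
The latitude characters are unchanged.

MM02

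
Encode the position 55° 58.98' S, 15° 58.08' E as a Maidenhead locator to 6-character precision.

JD74xa

Add 180° to longitude and 90° to latitude: 195.9680, 34.0170.
Field: 195.9680/20 → 9 → J, 34.0170/10 → 3 → D; chars JD.
Square: 15.9680/2 → 7, 4.0170/1 → 4; chars 74.
Subsquare: 1.9680/0.0833333 → 23 → x, 0.0170/0.0416667 → 0 → a; chars xa.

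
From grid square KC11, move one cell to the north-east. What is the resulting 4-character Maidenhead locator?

KC22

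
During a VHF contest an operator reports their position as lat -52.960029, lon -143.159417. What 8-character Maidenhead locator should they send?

Add 180° to longitude and 90° to latitude: 36.84058, 37.03997.
Field (20°×10°, letters A–R): lon ⌊36.84058/20⌋ = 1 → B; lat ⌊37.03997/10⌋ = 3 → D.
Square (2°×1°, digits 0–9): lon ⌊16.84058/2⌋ = 8; lat ⌊7.03997/1⌋ = 7.
Subsquare (5′×2.5′, letters a–x): lon ⌊0.84058/0.0833333⌋ = 10 → k; lat ⌊0.03997/0.0416667⌋ = 0 → a.
Extended square (30″×15″, digits 0–9): lon ⌊0.00725/0.00833333⌋ = 0; lat ⌊0.03997/0.00416667⌋ = 9.

BD87ka09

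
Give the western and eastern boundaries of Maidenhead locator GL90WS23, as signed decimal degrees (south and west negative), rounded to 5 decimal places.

Field G=6, L=11: +6·20° lon, +11·10° lat → SW at lon -60°, lat 20°.
Square 9, 0: +9·2° lon, +0·1° lat → SW at lon -42°, lat 20°.
Subsquare w=22, s=18: +22·0.0833333° lon, +18·0.0416667° lat → SW at lon -40.1667°, lat 20.75°.
Extended square 2, 3: +2·0.00833333° lon, +3·0.00416667° lat → SW at lon -40.15°, lat 20.7625°.
Cell spans 0.00833333° lon × 0.00416667° lat.
west -40.15000, east -40.14167.

-40.15000, -40.14167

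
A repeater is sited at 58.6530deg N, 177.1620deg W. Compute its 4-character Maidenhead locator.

Add 180° to longitude and 90° to latitude: 2.84, 148.65.
Field (20°×10°, letters A–R): 2.84/20 → 0 → A, 148.65/10 → 14 → O; chars AO.
Square (2°×1°, digits 0–9): 2.84/2 → 1, 8.65/1 → 8; chars 18.

AO18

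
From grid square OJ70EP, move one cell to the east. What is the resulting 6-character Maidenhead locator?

Longitude subsquare e = 4; +1 → 5 = f.
The latitude characters are unchanged.

OJ70fp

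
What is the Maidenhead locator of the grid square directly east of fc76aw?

FC76bw

Longitude subsquare a = 0; +1 → 1 = b.
The latitude characters are unchanged.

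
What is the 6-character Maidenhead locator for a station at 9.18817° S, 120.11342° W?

CI90wt

Offset from 180°W / 90°S: lon 59.8866°, lat 80.8118°.
Field (20°×10°, letters A–R): 59.8866/20 → 2 → C, 80.8118/10 → 8 → I; chars CI.
Square (2°×1°, digits 0–9): 19.8866/2 → 9, 0.8118/1 → 0; chars 90.
Subsquare (5′×2.5′, letters a–x): 1.8866/0.0833333 → 22 → w, 0.8118/0.0416667 → 19 → t; chars wt.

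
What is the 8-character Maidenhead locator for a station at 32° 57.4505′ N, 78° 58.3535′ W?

Offset from 180°W / 90°S: lon 101.02744°, lat 122.95751°.
Field (20°×10°, letters A–R): lon ⌊101.02744/20⌋ = 5 → F; lat ⌊122.95751/10⌋ = 12 → M.
Square (2°×1°, digits 0–9): lon ⌊1.02744/2⌋ = 0; lat ⌊2.95751/1⌋ = 2.
Subsquare (5′×2.5′, letters a–x): lon ⌊1.02744/0.0833333⌋ = 12 → m; lat ⌊0.95751/0.0416667⌋ = 22 → w.
Extended square (30″×15″, digits 0–9): lon ⌊0.02744/0.00833333⌋ = 3; lat ⌊0.04084/0.00416667⌋ = 9.

FM02mw39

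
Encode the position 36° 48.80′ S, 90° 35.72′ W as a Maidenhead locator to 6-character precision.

EF43qe

Offset from 180°W / 90°S: lon 89.4047°, lat 53.1867°.
Field (20°×10°, letters A–R): 89.4047/20 → 4 → E, 53.1867/10 → 5 → F; chars EF.
Square (2°×1°, digits 0–9): 9.4047/2 → 4, 3.1867/1 → 3; chars 43.
Subsquare (5′×2.5′, letters a–x): 1.4047/0.0833333 → 16 → q, 0.1867/0.0416667 → 4 → e; chars qe.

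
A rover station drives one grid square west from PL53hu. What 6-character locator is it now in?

Longitude subsquare h = 7; −1 → 6 = g.
The latitude characters are unchanged.

PL53gu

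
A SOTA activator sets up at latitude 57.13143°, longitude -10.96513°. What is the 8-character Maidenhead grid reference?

IO47md41

Add 180° to longitude and 90° to latitude: 169.03487, 147.13143.
Field (20°×10°, letters A–R): lon ⌊169.03487/20⌋ = 8 → I; lat ⌊147.13143/10⌋ = 14 → O.
Square (2°×1°, digits 0–9): lon ⌊9.03487/2⌋ = 4; lat ⌊7.13143/1⌋ = 7.
Subsquare (5′×2.5′, letters a–x): lon ⌊1.03487/0.0833333⌋ = 12 → m; lat ⌊0.13143/0.0416667⌋ = 3 → d.
Extended square (30″×15″, digits 0–9): lon ⌊0.03487/0.00833333⌋ = 4; lat ⌊0.00643/0.00416667⌋ = 1.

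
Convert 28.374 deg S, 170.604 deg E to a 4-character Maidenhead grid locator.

Shift to the Maidenhead origin (180°W, 90°S): lon 350.60, lat 61.63.
Field (20°×10°, letters A–R): lon ⌊350.60/20⌋ = 17 → R; lat ⌊61.63/10⌋ = 6 → G.
Square (2°×1°, digits 0–9): lon ⌊10.60/2⌋ = 5; lat ⌊1.63/1⌋ = 1.

RG51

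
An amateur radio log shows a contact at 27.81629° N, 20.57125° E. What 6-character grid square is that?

KL07gt

Shift to the Maidenhead origin (180°W, 90°S): lon 200.5712, lat 117.8163.
Field: 200.5712/20 → 10 → K, 117.8163/10 → 11 → L; chars KL.
Square: 0.5712/2 → 0, 7.8163/1 → 7; chars 07.
Subsquare: 0.5712/0.0833333 → 6 → g, 0.8163/0.0416667 → 19 → t; chars gt.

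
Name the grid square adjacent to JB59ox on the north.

JC50oa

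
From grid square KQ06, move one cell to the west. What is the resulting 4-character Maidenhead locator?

JQ96

Longitude square 0; −1 → -1, wraps to 9, carry into field.
Longitude field K = 10; −1 → 9 = J.
The latitude characters are unchanged.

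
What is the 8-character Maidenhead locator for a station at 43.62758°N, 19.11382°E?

JN93np30

Add 180° to longitude and 90° to latitude: 199.11382, 133.62758.
Field: 199.11382/20 → 9 → J, 133.62758/10 → 13 → N; chars JN.
Square: 19.11382/2 → 9, 3.62758/1 → 3; chars 93.
Subsquare: 1.11382/0.0833333 → 13 → n, 0.62758/0.0416667 → 15 → p; chars np.
Extended square: 0.03049/0.00833333 → 3, 0.00258/0.00416667 → 0; chars 30.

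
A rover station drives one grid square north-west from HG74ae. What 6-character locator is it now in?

Longitude subsquare a = 0; −1 → -1, wraps to 23 = x, carry into square.
Longitude square 7; −1 → 6.
Latitude subsquare e = 4; +1 → 5 = f.

HG64xf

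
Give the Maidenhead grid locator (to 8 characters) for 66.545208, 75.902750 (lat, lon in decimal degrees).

MP76wn80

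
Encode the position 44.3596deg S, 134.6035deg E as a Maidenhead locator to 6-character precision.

PE75hp

Add 180° to longitude and 90° to latitude: 314.6035, 45.6404.
Field (20°×10°, letters A–R): lon ⌊314.6035/20⌋ = 15 → P; lat ⌊45.6404/10⌋ = 4 → E.
Square (2°×1°, digits 0–9): lon ⌊14.6035/2⌋ = 7; lat ⌊5.6404/1⌋ = 5.
Subsquare (5′×2.5′, letters a–x): lon ⌊0.6035/0.0833333⌋ = 7 → h; lat ⌊0.6404/0.0416667⌋ = 15 → p.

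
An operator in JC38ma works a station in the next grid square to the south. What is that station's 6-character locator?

Latitude subsquare a = 0; −1 → -1, wraps to 23 = x, carry into square.
Latitude square 8; −1 → 7.
The longitude characters are unchanged.

JC37mx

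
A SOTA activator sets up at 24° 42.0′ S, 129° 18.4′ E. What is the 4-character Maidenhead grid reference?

PG45

Shift to the Maidenhead origin (180°W, 90°S): lon 309.31, lat 65.30.
Field: lon ⌊309.31/20⌋ = 15 → P; lat ⌊65.30/10⌋ = 6 → G.
Square: lon ⌊9.31/2⌋ = 4; lat ⌊5.30/1⌋ = 5.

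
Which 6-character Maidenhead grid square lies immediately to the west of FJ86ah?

Longitude subsquare a = 0; −1 → -1, wraps to 23 = x, carry into square.
Longitude square 8; −1 → 7.
The latitude characters are unchanged.

FJ76xh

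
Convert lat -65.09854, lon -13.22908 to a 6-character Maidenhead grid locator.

IC34jv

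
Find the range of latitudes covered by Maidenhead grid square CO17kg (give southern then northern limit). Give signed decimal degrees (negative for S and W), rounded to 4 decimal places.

57.2500, 57.2917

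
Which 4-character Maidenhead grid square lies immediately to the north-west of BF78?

BF69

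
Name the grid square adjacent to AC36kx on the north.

AC37ka

Latitude subsquare x = 23; +1 → 24, wraps to 0 = a, carry into square.
Latitude square 6; +1 → 7.
The longitude characters are unchanged.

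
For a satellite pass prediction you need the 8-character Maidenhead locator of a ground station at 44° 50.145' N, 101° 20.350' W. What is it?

DN94hu90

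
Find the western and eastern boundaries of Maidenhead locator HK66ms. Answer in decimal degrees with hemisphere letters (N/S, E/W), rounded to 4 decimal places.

Field H=7, K=10: +7·20° lon, +10·10° lat → SW at lon -40°, lat 10°.
Square 6, 6: +6·2° lon, +6·1° lat → SW at lon -28°, lat 16°.
Subsquare m=12, s=18: +12·0.0833333° lon, +18·0.0416667° lat → SW at lon -27°, lat 16.75°.
Cell spans 0.0833333° lon × 0.0416667° lat.
west 27.0000° W, east 26.9167° W.

27.0000° W, 26.9167° W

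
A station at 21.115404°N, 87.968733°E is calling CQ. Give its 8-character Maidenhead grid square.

Add 180° to longitude and 90° to latitude: 267.96873, 111.11540.
Field (20°×10°, letters A–R): 267.96873/20 → 13 → N, 111.11540/10 → 11 → L; chars NL.
Square (2°×1°, digits 0–9): 7.96873/2 → 3, 1.11540/1 → 1; chars 31.
Subsquare (5′×2.5′, letters a–x): 1.96873/0.0833333 → 23 → x, 0.11540/0.0416667 → 2 → c; chars xc.
Extended square (30″×15″, digits 0–9): 0.05207/0.00833333 → 6, 0.03207/0.00416667 → 7; chars 67.

NL31xc67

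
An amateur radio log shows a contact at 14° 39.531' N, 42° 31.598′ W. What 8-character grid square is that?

GK84rp68

Shift to the Maidenhead origin (180°W, 90°S): lon 137.47337, lat 104.65885.
Field: lon ⌊137.47337/20⌋ = 6 → G; lat ⌊104.65885/10⌋ = 10 → K.
Square: lon ⌊17.47337/2⌋ = 8; lat ⌊4.65885/1⌋ = 4.
Subsquare: lon ⌊1.47337/0.0833333⌋ = 17 → r; lat ⌊0.65885/0.0416667⌋ = 15 → p.
Extended square: lon ⌊0.05670/0.00833333⌋ = 6; lat ⌊0.03385/0.00416667⌋ = 8.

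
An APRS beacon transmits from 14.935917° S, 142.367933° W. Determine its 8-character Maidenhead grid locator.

Shift to the Maidenhead origin (180°W, 90°S): lon 37.63207, lat 75.06408.
Field: lon ⌊37.63207/20⌋ = 1 → B; lat ⌊75.06408/10⌋ = 7 → H.
Square: lon ⌊17.63207/2⌋ = 8; lat ⌊5.06408/1⌋ = 5.
Subsquare: lon ⌊1.63207/0.0833333⌋ = 19 → t; lat ⌊0.06408/0.0416667⌋ = 1 → b.
Extended square: lon ⌊0.04873/0.00833333⌋ = 5; lat ⌊0.02242/0.00416667⌋ = 5.

BH85tb55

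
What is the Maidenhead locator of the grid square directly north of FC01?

Latitude square 1; +1 → 2.
The longitude characters are unchanged.

FC02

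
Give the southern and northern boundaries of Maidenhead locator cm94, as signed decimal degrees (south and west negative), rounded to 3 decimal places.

34.000, 35.000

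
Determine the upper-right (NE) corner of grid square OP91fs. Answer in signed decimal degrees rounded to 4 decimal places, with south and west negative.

Field O=14, P=15: +14·20° lon, +15·10° lat → SW at lon 100°, lat 60°.
Square 9, 1: +9·2° lon, +1·1° lat → SW at lon 118°, lat 61°.
Subsquare f=5, s=18: +5·0.0833333° lon, +18·0.0416667° lat → SW at lon 118.417°, lat 61.75°.
Cell spans 0.0833333° lon × 0.0416667° lat. NE corner is SW corner plus one full cell.
latitude 61.7917, longitude 118.5000.

61.7917, 118.5000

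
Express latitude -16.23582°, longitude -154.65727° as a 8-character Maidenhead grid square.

BH23qs13

Add 180° to longitude and 90° to latitude: 25.34273, 73.76418.
Field (20°×10°, letters A–R): lon ⌊25.34273/20⌋ = 1 → B; lat ⌊73.76418/10⌋ = 7 → H.
Square (2°×1°, digits 0–9): lon ⌊5.34273/2⌋ = 2; lat ⌊3.76418/1⌋ = 3.
Subsquare (5′×2.5′, letters a–x): lon ⌊1.34273/0.0833333⌋ = 16 → q; lat ⌊0.76418/0.0416667⌋ = 18 → s.
Extended square (30″×15″, digits 0–9): lon ⌊0.00940/0.00833333⌋ = 1; lat ⌊0.01418/0.00416667⌋ = 3.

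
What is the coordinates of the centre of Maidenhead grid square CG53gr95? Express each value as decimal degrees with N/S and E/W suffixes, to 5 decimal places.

26.26875° S, 129.42083° W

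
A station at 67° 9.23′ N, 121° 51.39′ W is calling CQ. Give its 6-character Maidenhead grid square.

CP97bd

Add 180° to longitude and 90° to latitude: 58.1435, 157.1538.
Field: 58.1435/20 → 2 → C, 157.1538/10 → 15 → P; chars CP.
Square: 18.1435/2 → 9, 7.1538/1 → 7; chars 97.
Subsquare: 0.1435/0.0833333 → 1 → b, 0.1538/0.0416667 → 3 → d; chars bd.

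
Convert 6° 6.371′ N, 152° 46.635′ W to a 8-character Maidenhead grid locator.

Add 180° to longitude and 90° to latitude: 27.22275, 96.10618.
Field: lon ⌊27.22275/20⌋ = 1 → B; lat ⌊96.10618/10⌋ = 9 → J.
Square: lon ⌊7.22275/2⌋ = 3; lat ⌊6.10618/1⌋ = 6.
Subsquare: lon ⌊1.22275/0.0833333⌋ = 14 → o; lat ⌊0.10618/0.0416667⌋ = 2 → c.
Extended square: lon ⌊0.05608/0.00833333⌋ = 6; lat ⌊0.02285/0.00416667⌋ = 5.

BJ36oc65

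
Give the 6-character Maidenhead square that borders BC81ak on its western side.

Longitude subsquare a = 0; −1 → -1, wraps to 23 = x, carry into square.
Longitude square 8; −1 → 7.
The latitude characters are unchanged.

BC71xk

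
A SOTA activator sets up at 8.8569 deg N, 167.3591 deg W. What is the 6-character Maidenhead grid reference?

Add 180° to longitude and 90° to latitude: 12.6409, 98.8569.
Field: lon ⌊12.6409/20⌋ = 0 → A; lat ⌊98.8569/10⌋ = 9 → J.
Square: lon ⌊12.6409/2⌋ = 6; lat ⌊8.8569/1⌋ = 8.
Subsquare: lon ⌊0.6409/0.0833333⌋ = 7 → h; lat ⌊0.8569/0.0416667⌋ = 20 → u.

AJ68hu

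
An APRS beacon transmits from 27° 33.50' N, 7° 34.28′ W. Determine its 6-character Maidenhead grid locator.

Offset from 180°W / 90°S: lon 172.4287°, lat 117.5583°.
Field: 172.4287/20 → 8 → I, 117.5583/10 → 11 → L; chars IL.
Square: 12.4287/2 → 6, 7.5583/1 → 7; chars 67.
Subsquare: 0.4287/0.0833333 → 5 → f, 0.5583/0.0416667 → 13 → n; chars fn.

IL67fn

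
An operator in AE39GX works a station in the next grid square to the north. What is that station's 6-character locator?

AF30ga

Latitude subsquare x = 23; +1 → 24, wraps to 0 = a, carry into square.
Latitude square 9; +1 → 10, wraps to 0, carry into field.
Latitude field E = 4; +1 → 5 = F.
The longitude characters are unchanged.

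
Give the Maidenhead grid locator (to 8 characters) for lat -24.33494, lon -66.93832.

Shift to the Maidenhead origin (180°W, 90°S): lon 113.06168, lat 65.66506.
Field (20°×10°, letters A–R): lon ⌊113.06168/20⌋ = 5 → F; lat ⌊65.66506/10⌋ = 6 → G.
Square (2°×1°, digits 0–9): lon ⌊13.06168/2⌋ = 6; lat ⌊5.66506/1⌋ = 5.
Subsquare (5′×2.5′, letters a–x): lon ⌊1.06168/0.0833333⌋ = 12 → m; lat ⌊0.66506/0.0416667⌋ = 15 → p.
Extended square (30″×15″, digits 0–9): lon ⌊0.06168/0.00833333⌋ = 7; lat ⌊0.04006/0.00416667⌋ = 9.

FG65mp79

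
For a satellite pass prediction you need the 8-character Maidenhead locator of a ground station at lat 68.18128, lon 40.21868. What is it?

LP08ce63

Offset from 180°W / 90°S: lon 220.21868°, lat 158.18128°.
Field: 220.21868/20 → 11 → L, 158.18128/10 → 15 → P; chars LP.
Square: 0.21868/2 → 0, 8.18128/1 → 8; chars 08.
Subsquare: 0.21868/0.0833333 → 2 → c, 0.18128/0.0416667 → 4 → e; chars ce.
Extended square: 0.05201/0.00833333 → 6, 0.01461/0.00416667 → 3; chars 63.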